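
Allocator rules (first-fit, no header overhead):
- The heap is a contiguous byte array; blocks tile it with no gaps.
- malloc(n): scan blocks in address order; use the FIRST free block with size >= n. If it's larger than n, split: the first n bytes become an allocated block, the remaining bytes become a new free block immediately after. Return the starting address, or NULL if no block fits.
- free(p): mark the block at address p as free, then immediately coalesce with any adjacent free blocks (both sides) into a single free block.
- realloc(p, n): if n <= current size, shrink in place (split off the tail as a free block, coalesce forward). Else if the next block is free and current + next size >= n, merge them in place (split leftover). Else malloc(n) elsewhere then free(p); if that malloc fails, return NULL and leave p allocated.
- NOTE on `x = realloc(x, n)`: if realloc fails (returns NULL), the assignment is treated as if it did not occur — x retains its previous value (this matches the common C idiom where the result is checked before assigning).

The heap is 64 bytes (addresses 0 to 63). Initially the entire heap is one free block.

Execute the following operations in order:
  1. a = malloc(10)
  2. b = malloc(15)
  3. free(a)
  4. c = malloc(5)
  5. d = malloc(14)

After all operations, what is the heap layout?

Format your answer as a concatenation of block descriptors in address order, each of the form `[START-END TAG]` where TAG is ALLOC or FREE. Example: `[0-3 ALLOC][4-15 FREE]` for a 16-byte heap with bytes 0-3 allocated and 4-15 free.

Answer: [0-4 ALLOC][5-9 FREE][10-24 ALLOC][25-38 ALLOC][39-63 FREE]

Derivation:
Op 1: a = malloc(10) -> a = 0; heap: [0-9 ALLOC][10-63 FREE]
Op 2: b = malloc(15) -> b = 10; heap: [0-9 ALLOC][10-24 ALLOC][25-63 FREE]
Op 3: free(a) -> (freed a); heap: [0-9 FREE][10-24 ALLOC][25-63 FREE]
Op 4: c = malloc(5) -> c = 0; heap: [0-4 ALLOC][5-9 FREE][10-24 ALLOC][25-63 FREE]
Op 5: d = malloc(14) -> d = 25; heap: [0-4 ALLOC][5-9 FREE][10-24 ALLOC][25-38 ALLOC][39-63 FREE]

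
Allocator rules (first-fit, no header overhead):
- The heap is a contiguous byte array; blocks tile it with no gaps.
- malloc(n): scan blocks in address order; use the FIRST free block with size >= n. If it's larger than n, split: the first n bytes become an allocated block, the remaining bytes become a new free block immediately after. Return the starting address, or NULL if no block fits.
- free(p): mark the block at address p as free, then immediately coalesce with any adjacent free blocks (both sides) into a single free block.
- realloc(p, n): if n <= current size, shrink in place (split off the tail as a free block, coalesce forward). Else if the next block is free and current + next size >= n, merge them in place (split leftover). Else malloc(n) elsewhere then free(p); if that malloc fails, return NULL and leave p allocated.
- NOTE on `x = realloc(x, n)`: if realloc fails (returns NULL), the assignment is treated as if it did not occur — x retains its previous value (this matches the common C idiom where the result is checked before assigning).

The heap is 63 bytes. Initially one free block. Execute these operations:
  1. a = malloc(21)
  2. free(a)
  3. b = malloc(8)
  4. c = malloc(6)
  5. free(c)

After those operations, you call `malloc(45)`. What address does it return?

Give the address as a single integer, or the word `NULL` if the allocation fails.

Op 1: a = malloc(21) -> a = 0; heap: [0-20 ALLOC][21-62 FREE]
Op 2: free(a) -> (freed a); heap: [0-62 FREE]
Op 3: b = malloc(8) -> b = 0; heap: [0-7 ALLOC][8-62 FREE]
Op 4: c = malloc(6) -> c = 8; heap: [0-7 ALLOC][8-13 ALLOC][14-62 FREE]
Op 5: free(c) -> (freed c); heap: [0-7 ALLOC][8-62 FREE]
malloc(45): first-fit scan over [0-7 ALLOC][8-62 FREE] -> 8

Answer: 8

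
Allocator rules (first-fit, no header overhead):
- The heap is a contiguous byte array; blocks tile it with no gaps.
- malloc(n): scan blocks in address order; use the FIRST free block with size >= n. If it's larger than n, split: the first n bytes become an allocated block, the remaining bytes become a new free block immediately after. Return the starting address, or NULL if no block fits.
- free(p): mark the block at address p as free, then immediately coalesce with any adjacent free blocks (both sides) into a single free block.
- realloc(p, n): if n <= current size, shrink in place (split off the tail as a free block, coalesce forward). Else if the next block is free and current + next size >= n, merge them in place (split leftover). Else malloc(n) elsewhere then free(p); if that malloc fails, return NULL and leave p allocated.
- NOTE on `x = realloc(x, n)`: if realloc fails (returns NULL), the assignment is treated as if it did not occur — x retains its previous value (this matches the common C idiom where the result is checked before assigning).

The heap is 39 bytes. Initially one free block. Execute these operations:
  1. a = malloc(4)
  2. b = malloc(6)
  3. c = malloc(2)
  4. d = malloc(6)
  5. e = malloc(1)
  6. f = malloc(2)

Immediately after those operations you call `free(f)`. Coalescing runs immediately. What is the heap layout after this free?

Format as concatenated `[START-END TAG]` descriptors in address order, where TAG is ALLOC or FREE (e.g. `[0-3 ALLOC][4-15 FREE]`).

Op 1: a = malloc(4) -> a = 0; heap: [0-3 ALLOC][4-38 FREE]
Op 2: b = malloc(6) -> b = 4; heap: [0-3 ALLOC][4-9 ALLOC][10-38 FREE]
Op 3: c = malloc(2) -> c = 10; heap: [0-3 ALLOC][4-9 ALLOC][10-11 ALLOC][12-38 FREE]
Op 4: d = malloc(6) -> d = 12; heap: [0-3 ALLOC][4-9 ALLOC][10-11 ALLOC][12-17 ALLOC][18-38 FREE]
Op 5: e = malloc(1) -> e = 18; heap: [0-3 ALLOC][4-9 ALLOC][10-11 ALLOC][12-17 ALLOC][18-18 ALLOC][19-38 FREE]
Op 6: f = malloc(2) -> f = 19; heap: [0-3 ALLOC][4-9 ALLOC][10-11 ALLOC][12-17 ALLOC][18-18 ALLOC][19-20 ALLOC][21-38 FREE]
free(f): f = 19 -> block [19-20 ALLOC]; mark free, coalesce with adjacent free neighbors -> [0-3 ALLOC][4-9 ALLOC][10-11 ALLOC][12-17 ALLOC][18-18 ALLOC][19-38 FREE]

Answer: [0-3 ALLOC][4-9 ALLOC][10-11 ALLOC][12-17 ALLOC][18-18 ALLOC][19-38 FREE]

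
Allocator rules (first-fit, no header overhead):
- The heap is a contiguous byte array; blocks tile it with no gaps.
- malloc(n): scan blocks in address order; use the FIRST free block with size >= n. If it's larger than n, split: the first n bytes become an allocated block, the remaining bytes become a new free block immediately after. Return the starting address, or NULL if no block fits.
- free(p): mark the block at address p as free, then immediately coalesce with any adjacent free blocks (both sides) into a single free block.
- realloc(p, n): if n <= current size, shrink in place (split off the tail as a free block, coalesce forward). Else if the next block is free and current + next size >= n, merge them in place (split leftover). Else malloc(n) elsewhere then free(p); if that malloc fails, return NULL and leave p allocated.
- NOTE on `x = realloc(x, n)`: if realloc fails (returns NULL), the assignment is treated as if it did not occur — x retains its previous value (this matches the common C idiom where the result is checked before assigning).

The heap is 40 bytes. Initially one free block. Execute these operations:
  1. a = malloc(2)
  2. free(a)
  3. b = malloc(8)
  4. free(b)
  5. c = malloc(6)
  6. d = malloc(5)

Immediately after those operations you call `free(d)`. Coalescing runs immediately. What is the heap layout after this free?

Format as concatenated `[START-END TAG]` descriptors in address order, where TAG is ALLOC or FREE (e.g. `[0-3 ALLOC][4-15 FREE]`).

Answer: [0-5 ALLOC][6-39 FREE]

Derivation:
Op 1: a = malloc(2) -> a = 0; heap: [0-1 ALLOC][2-39 FREE]
Op 2: free(a) -> (freed a); heap: [0-39 FREE]
Op 3: b = malloc(8) -> b = 0; heap: [0-7 ALLOC][8-39 FREE]
Op 4: free(b) -> (freed b); heap: [0-39 FREE]
Op 5: c = malloc(6) -> c = 0; heap: [0-5 ALLOC][6-39 FREE]
Op 6: d = malloc(5) -> d = 6; heap: [0-5 ALLOC][6-10 ALLOC][11-39 FREE]
free(d): d = 6 -> block [6-10 ALLOC]; mark free, coalesce with adjacent free neighbors -> [0-5 ALLOC][6-39 FREE]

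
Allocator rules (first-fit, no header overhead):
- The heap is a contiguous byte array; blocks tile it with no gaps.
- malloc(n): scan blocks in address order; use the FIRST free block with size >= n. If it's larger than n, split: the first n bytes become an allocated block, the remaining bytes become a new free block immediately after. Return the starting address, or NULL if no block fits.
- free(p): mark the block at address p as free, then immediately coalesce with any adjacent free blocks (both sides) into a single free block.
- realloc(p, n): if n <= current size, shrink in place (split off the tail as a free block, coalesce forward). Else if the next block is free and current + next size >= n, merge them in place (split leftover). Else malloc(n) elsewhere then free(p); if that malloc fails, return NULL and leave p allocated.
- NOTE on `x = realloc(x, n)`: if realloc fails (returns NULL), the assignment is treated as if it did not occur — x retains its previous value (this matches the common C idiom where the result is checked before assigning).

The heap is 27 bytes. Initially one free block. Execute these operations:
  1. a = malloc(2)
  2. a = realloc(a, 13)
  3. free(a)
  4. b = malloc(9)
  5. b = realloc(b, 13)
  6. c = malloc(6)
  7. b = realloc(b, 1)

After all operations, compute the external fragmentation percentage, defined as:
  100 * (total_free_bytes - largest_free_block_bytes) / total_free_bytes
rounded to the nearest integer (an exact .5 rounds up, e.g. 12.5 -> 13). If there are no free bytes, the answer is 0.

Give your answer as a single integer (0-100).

Answer: 40

Derivation:
Op 1: a = malloc(2) -> a = 0; heap: [0-1 ALLOC][2-26 FREE]
Op 2: a = realloc(a, 13) -> a = 0; heap: [0-12 ALLOC][13-26 FREE]
Op 3: free(a) -> (freed a); heap: [0-26 FREE]
Op 4: b = malloc(9) -> b = 0; heap: [0-8 ALLOC][9-26 FREE]
Op 5: b = realloc(b, 13) -> b = 0; heap: [0-12 ALLOC][13-26 FREE]
Op 6: c = malloc(6) -> c = 13; heap: [0-12 ALLOC][13-18 ALLOC][19-26 FREE]
Op 7: b = realloc(b, 1) -> b = 0; heap: [0-0 ALLOC][1-12 FREE][13-18 ALLOC][19-26 FREE]
Free blocks: [12 8] total_free=20 largest=12 -> 100*(20-12)/20 = 800/20 = 40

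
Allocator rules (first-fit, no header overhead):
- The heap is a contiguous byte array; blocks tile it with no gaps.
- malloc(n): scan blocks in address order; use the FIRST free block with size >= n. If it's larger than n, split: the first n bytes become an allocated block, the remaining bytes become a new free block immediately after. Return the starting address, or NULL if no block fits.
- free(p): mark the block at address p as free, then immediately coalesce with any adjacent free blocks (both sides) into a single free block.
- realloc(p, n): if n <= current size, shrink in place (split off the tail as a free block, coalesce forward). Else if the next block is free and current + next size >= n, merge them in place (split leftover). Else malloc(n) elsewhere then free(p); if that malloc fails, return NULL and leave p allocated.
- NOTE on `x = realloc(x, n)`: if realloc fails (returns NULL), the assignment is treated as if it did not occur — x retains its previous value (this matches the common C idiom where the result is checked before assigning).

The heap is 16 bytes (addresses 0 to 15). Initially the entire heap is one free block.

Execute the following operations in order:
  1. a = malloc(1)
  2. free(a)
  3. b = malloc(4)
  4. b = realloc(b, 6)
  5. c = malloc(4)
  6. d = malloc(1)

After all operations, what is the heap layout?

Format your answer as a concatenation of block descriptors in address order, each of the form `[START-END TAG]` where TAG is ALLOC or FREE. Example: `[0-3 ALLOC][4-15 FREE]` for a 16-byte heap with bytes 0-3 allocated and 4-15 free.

Answer: [0-5 ALLOC][6-9 ALLOC][10-10 ALLOC][11-15 FREE]

Derivation:
Op 1: a = malloc(1) -> a = 0; heap: [0-0 ALLOC][1-15 FREE]
Op 2: free(a) -> (freed a); heap: [0-15 FREE]
Op 3: b = malloc(4) -> b = 0; heap: [0-3 ALLOC][4-15 FREE]
Op 4: b = realloc(b, 6) -> b = 0; heap: [0-5 ALLOC][6-15 FREE]
Op 5: c = malloc(4) -> c = 6; heap: [0-5 ALLOC][6-9 ALLOC][10-15 FREE]
Op 6: d = malloc(1) -> d = 10; heap: [0-5 ALLOC][6-9 ALLOC][10-10 ALLOC][11-15 FREE]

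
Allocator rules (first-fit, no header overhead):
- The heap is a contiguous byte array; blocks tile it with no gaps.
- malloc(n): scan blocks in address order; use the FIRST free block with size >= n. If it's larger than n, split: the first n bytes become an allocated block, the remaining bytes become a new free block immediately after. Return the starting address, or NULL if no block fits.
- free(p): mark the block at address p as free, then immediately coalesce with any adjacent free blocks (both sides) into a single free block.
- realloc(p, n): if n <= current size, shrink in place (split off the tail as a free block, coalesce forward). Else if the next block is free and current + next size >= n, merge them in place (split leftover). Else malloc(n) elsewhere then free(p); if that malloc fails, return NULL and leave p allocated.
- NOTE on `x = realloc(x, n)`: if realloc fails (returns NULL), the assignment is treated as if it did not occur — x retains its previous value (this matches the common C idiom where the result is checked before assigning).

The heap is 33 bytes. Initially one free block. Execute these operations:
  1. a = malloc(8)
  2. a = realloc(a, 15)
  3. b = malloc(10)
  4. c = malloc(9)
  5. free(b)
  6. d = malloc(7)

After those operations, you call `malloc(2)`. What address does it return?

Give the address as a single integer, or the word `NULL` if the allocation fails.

Op 1: a = malloc(8) -> a = 0; heap: [0-7 ALLOC][8-32 FREE]
Op 2: a = realloc(a, 15) -> a = 0; heap: [0-14 ALLOC][15-32 FREE]
Op 3: b = malloc(10) -> b = 15; heap: [0-14 ALLOC][15-24 ALLOC][25-32 FREE]
Op 4: c = malloc(9) -> c = NULL; heap: [0-14 ALLOC][15-24 ALLOC][25-32 FREE]
Op 5: free(b) -> (freed b); heap: [0-14 ALLOC][15-32 FREE]
Op 6: d = malloc(7) -> d = 15; heap: [0-14 ALLOC][15-21 ALLOC][22-32 FREE]
malloc(2): first-fit scan over [0-14 ALLOC][15-21 ALLOC][22-32 FREE] -> 22

Answer: 22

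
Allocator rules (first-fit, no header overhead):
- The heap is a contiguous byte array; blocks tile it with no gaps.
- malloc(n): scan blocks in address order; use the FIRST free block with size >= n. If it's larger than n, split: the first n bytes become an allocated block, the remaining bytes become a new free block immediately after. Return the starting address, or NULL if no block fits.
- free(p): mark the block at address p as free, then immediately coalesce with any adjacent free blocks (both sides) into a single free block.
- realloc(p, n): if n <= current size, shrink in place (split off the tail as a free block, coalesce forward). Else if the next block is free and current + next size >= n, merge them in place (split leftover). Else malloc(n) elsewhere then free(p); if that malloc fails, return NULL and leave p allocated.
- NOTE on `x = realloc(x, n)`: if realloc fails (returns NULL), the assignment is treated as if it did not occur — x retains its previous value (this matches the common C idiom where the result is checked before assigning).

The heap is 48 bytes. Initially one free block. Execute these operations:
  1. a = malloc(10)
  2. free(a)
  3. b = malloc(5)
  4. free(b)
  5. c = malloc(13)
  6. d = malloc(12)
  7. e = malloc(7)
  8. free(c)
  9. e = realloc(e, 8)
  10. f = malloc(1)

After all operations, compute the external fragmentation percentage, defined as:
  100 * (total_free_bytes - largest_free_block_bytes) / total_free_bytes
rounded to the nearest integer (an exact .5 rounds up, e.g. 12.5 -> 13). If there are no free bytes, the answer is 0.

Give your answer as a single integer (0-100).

Answer: 44

Derivation:
Op 1: a = malloc(10) -> a = 0; heap: [0-9 ALLOC][10-47 FREE]
Op 2: free(a) -> (freed a); heap: [0-47 FREE]
Op 3: b = malloc(5) -> b = 0; heap: [0-4 ALLOC][5-47 FREE]
Op 4: free(b) -> (freed b); heap: [0-47 FREE]
Op 5: c = malloc(13) -> c = 0; heap: [0-12 ALLOC][13-47 FREE]
Op 6: d = malloc(12) -> d = 13; heap: [0-12 ALLOC][13-24 ALLOC][25-47 FREE]
Op 7: e = malloc(7) -> e = 25; heap: [0-12 ALLOC][13-24 ALLOC][25-31 ALLOC][32-47 FREE]
Op 8: free(c) -> (freed c); heap: [0-12 FREE][13-24 ALLOC][25-31 ALLOC][32-47 FREE]
Op 9: e = realloc(e, 8) -> e = 25; heap: [0-12 FREE][13-24 ALLOC][25-32 ALLOC][33-47 FREE]
Op 10: f = malloc(1) -> f = 0; heap: [0-0 ALLOC][1-12 FREE][13-24 ALLOC][25-32 ALLOC][33-47 FREE]
Free blocks: [12 15] total_free=27 largest=15 -> 100*(27-15)/27 = 1200/27 ≈ 44.444 -> rounds to 44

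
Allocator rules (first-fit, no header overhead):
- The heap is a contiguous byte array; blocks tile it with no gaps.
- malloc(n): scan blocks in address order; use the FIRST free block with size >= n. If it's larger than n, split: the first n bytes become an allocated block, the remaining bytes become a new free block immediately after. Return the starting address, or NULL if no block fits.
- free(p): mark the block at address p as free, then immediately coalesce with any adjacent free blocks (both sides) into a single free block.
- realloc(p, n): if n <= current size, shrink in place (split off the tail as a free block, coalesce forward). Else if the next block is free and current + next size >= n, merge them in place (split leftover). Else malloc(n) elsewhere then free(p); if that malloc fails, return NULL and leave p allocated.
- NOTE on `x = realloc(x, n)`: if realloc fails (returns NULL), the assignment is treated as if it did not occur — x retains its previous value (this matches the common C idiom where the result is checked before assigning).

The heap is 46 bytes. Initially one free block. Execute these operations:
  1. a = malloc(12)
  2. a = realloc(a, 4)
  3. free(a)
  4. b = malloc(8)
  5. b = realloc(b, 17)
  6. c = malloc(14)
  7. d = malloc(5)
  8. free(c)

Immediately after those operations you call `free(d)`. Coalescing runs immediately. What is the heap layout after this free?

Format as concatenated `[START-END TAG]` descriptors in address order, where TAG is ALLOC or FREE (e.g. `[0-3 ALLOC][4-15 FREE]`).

Op 1: a = malloc(12) -> a = 0; heap: [0-11 ALLOC][12-45 FREE]
Op 2: a = realloc(a, 4) -> a = 0; heap: [0-3 ALLOC][4-45 FREE]
Op 3: free(a) -> (freed a); heap: [0-45 FREE]
Op 4: b = malloc(8) -> b = 0; heap: [0-7 ALLOC][8-45 FREE]
Op 5: b = realloc(b, 17) -> b = 0; heap: [0-16 ALLOC][17-45 FREE]
Op 6: c = malloc(14) -> c = 17; heap: [0-16 ALLOC][17-30 ALLOC][31-45 FREE]
Op 7: d = malloc(5) -> d = 31; heap: [0-16 ALLOC][17-30 ALLOC][31-35 ALLOC][36-45 FREE]
Op 8: free(c) -> (freed c); heap: [0-16 ALLOC][17-30 FREE][31-35 ALLOC][36-45 FREE]
free(d): d = 31 -> block [31-35 ALLOC]; mark free, coalesce with adjacent free neighbors -> [0-16 ALLOC][17-45 FREE]

Answer: [0-16 ALLOC][17-45 FREE]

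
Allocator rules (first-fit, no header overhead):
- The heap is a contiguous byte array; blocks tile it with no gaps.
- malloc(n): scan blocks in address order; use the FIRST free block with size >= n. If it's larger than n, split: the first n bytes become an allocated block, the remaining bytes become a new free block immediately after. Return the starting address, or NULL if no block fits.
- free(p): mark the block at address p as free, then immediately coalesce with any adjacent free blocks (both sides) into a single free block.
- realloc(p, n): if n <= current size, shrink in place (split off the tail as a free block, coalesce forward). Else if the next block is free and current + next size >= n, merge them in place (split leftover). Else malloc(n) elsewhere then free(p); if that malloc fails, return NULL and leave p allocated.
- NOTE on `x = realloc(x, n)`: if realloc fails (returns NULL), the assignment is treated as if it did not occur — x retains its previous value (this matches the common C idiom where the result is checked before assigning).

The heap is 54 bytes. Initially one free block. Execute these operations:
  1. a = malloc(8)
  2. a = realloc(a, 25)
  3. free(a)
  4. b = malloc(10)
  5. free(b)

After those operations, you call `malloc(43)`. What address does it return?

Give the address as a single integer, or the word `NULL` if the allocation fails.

Op 1: a = malloc(8) -> a = 0; heap: [0-7 ALLOC][8-53 FREE]
Op 2: a = realloc(a, 25) -> a = 0; heap: [0-24 ALLOC][25-53 FREE]
Op 3: free(a) -> (freed a); heap: [0-53 FREE]
Op 4: b = malloc(10) -> b = 0; heap: [0-9 ALLOC][10-53 FREE]
Op 5: free(b) -> (freed b); heap: [0-53 FREE]
malloc(43): first-fit scan over [0-53 FREE] -> 0

Answer: 0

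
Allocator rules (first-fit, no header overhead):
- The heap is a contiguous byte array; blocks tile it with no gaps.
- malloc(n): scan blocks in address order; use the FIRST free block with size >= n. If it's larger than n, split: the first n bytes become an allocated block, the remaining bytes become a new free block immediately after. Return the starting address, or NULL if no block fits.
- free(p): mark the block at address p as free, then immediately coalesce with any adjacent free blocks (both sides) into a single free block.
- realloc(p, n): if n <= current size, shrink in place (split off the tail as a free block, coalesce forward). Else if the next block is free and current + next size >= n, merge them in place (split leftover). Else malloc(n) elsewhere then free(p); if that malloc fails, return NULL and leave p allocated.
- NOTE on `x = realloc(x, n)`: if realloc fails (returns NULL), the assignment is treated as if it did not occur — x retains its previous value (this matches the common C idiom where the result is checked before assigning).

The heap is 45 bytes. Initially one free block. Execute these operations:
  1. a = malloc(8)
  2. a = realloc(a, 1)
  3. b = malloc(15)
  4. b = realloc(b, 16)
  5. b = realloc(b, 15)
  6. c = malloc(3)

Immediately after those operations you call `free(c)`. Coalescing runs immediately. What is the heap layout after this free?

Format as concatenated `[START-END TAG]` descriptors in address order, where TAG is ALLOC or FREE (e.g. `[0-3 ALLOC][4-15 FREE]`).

Answer: [0-0 ALLOC][1-15 ALLOC][16-44 FREE]

Derivation:
Op 1: a = malloc(8) -> a = 0; heap: [0-7 ALLOC][8-44 FREE]
Op 2: a = realloc(a, 1) -> a = 0; heap: [0-0 ALLOC][1-44 FREE]
Op 3: b = malloc(15) -> b = 1; heap: [0-0 ALLOC][1-15 ALLOC][16-44 FREE]
Op 4: b = realloc(b, 16) -> b = 1; heap: [0-0 ALLOC][1-16 ALLOC][17-44 FREE]
Op 5: b = realloc(b, 15) -> b = 1; heap: [0-0 ALLOC][1-15 ALLOC][16-44 FREE]
Op 6: c = malloc(3) -> c = 16; heap: [0-0 ALLOC][1-15 ALLOC][16-18 ALLOC][19-44 FREE]
free(c): c = 16 -> block [16-18 ALLOC]; mark free, coalesce with adjacent free neighbors -> [0-0 ALLOC][1-15 ALLOC][16-44 FREE]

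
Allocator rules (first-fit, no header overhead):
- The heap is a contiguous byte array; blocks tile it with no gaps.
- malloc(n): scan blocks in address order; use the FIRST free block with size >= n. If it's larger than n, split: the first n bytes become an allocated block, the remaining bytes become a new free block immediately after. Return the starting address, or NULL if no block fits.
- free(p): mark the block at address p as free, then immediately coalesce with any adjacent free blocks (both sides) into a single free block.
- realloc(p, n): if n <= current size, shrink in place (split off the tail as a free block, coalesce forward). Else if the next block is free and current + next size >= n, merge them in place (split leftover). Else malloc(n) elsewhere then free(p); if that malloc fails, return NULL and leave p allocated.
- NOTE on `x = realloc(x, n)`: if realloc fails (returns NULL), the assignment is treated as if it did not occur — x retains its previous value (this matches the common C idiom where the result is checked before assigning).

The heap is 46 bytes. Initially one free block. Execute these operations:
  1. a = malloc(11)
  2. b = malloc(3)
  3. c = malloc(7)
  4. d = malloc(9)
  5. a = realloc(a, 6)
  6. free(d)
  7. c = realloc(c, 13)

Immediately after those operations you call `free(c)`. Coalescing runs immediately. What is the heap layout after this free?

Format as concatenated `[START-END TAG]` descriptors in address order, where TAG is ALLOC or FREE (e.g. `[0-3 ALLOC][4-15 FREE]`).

Op 1: a = malloc(11) -> a = 0; heap: [0-10 ALLOC][11-45 FREE]
Op 2: b = malloc(3) -> b = 11; heap: [0-10 ALLOC][11-13 ALLOC][14-45 FREE]
Op 3: c = malloc(7) -> c = 14; heap: [0-10 ALLOC][11-13 ALLOC][14-20 ALLOC][21-45 FREE]
Op 4: d = malloc(9) -> d = 21; heap: [0-10 ALLOC][11-13 ALLOC][14-20 ALLOC][21-29 ALLOC][30-45 FREE]
Op 5: a = realloc(a, 6) -> a = 0; heap: [0-5 ALLOC][6-10 FREE][11-13 ALLOC][14-20 ALLOC][21-29 ALLOC][30-45 FREE]
Op 6: free(d) -> (freed d); heap: [0-5 ALLOC][6-10 FREE][11-13 ALLOC][14-20 ALLOC][21-45 FREE]
Op 7: c = realloc(c, 13) -> c = 14; heap: [0-5 ALLOC][6-10 FREE][11-13 ALLOC][14-26 ALLOC][27-45 FREE]
free(c): c = 14 -> block [14-26 ALLOC]; mark free, coalesce with adjacent free neighbors -> [0-5 ALLOC][6-10 FREE][11-13 ALLOC][14-45 FREE]

Answer: [0-5 ALLOC][6-10 FREE][11-13 ALLOC][14-45 FREE]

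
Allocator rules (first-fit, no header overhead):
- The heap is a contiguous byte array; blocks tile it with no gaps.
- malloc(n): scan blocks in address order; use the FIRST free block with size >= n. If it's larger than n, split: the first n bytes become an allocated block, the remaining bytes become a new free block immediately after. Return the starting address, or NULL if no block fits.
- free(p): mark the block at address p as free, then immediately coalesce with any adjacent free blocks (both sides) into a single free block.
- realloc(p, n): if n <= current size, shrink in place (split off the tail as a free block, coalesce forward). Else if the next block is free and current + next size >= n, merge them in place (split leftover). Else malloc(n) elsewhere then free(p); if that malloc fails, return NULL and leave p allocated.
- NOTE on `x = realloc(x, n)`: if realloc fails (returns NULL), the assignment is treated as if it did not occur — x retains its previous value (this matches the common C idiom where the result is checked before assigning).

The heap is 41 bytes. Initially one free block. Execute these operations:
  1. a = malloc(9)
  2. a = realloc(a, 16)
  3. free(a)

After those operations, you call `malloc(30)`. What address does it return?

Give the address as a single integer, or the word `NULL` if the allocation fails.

Answer: 0

Derivation:
Op 1: a = malloc(9) -> a = 0; heap: [0-8 ALLOC][9-40 FREE]
Op 2: a = realloc(a, 16) -> a = 0; heap: [0-15 ALLOC][16-40 FREE]
Op 3: free(a) -> (freed a); heap: [0-40 FREE]
malloc(30): first-fit scan over [0-40 FREE] -> 0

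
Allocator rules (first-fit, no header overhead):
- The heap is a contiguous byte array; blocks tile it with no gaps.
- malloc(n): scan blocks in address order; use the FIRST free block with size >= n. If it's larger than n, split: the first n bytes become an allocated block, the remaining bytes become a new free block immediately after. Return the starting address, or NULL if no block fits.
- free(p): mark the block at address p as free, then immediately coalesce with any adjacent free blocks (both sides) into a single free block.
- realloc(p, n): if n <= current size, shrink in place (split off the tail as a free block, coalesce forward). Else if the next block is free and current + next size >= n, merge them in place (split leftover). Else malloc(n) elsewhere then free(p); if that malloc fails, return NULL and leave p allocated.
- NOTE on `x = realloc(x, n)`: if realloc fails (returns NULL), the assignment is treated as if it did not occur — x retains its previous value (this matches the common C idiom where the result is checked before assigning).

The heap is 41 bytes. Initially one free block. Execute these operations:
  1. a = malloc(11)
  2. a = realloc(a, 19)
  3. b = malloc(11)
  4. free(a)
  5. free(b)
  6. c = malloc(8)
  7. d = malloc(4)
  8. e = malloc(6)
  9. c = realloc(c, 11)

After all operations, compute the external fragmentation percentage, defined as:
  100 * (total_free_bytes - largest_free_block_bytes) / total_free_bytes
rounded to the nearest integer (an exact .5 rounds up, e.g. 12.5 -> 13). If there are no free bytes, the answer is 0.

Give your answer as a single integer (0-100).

Op 1: a = malloc(11) -> a = 0; heap: [0-10 ALLOC][11-40 FREE]
Op 2: a = realloc(a, 19) -> a = 0; heap: [0-18 ALLOC][19-40 FREE]
Op 3: b = malloc(11) -> b = 19; heap: [0-18 ALLOC][19-29 ALLOC][30-40 FREE]
Op 4: free(a) -> (freed a); heap: [0-18 FREE][19-29 ALLOC][30-40 FREE]
Op 5: free(b) -> (freed b); heap: [0-40 FREE]
Op 6: c = malloc(8) -> c = 0; heap: [0-7 ALLOC][8-40 FREE]
Op 7: d = malloc(4) -> d = 8; heap: [0-7 ALLOC][8-11 ALLOC][12-40 FREE]
Op 8: e = malloc(6) -> e = 12; heap: [0-7 ALLOC][8-11 ALLOC][12-17 ALLOC][18-40 FREE]
Op 9: c = realloc(c, 11) -> c = 18; heap: [0-7 FREE][8-11 ALLOC][12-17 ALLOC][18-28 ALLOC][29-40 FREE]
Free blocks: [8 12] total_free=20 largest=12 -> 100*(20-12)/20 = 800/20 = 40

Answer: 40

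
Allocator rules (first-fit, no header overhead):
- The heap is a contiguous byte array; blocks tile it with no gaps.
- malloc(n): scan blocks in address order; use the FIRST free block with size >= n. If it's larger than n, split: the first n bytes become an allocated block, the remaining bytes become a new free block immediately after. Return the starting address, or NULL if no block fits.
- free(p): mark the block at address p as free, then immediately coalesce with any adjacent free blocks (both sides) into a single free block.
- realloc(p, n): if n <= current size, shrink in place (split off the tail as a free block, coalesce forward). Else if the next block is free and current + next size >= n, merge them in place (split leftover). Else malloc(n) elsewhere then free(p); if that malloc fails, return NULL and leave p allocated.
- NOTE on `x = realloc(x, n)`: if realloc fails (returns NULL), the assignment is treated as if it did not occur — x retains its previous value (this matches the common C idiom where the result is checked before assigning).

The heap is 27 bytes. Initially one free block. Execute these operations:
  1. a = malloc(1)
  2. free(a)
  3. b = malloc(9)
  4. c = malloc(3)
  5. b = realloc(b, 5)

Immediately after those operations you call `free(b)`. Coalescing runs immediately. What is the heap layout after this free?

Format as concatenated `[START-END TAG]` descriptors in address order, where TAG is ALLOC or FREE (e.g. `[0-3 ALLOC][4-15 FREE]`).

Op 1: a = malloc(1) -> a = 0; heap: [0-0 ALLOC][1-26 FREE]
Op 2: free(a) -> (freed a); heap: [0-26 FREE]
Op 3: b = malloc(9) -> b = 0; heap: [0-8 ALLOC][9-26 FREE]
Op 4: c = malloc(3) -> c = 9; heap: [0-8 ALLOC][9-11 ALLOC][12-26 FREE]
Op 5: b = realloc(b, 5) -> b = 0; heap: [0-4 ALLOC][5-8 FREE][9-11 ALLOC][12-26 FREE]
free(b): b = 0 -> block [0-4 ALLOC]; mark free, coalesce with adjacent free neighbors -> [0-8 FREE][9-11 ALLOC][12-26 FREE]

Answer: [0-8 FREE][9-11 ALLOC][12-26 FREE]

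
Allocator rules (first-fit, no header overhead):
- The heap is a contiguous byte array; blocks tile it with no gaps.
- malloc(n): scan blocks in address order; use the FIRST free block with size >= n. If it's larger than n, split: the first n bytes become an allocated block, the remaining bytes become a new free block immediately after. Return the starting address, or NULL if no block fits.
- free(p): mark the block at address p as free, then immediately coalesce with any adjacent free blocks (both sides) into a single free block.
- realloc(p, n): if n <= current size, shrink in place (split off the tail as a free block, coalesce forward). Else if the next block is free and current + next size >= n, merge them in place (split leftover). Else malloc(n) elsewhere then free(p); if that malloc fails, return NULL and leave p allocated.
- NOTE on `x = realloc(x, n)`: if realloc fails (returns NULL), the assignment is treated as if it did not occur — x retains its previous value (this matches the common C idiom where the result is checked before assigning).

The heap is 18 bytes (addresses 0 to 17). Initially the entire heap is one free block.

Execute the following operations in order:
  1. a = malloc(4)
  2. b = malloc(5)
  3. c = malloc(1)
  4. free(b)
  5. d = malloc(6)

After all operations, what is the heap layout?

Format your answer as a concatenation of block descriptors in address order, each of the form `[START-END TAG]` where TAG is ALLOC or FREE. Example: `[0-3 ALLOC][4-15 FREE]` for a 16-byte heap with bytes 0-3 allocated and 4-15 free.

Op 1: a = malloc(4) -> a = 0; heap: [0-3 ALLOC][4-17 FREE]
Op 2: b = malloc(5) -> b = 4; heap: [0-3 ALLOC][4-8 ALLOC][9-17 FREE]
Op 3: c = malloc(1) -> c = 9; heap: [0-3 ALLOC][4-8 ALLOC][9-9 ALLOC][10-17 FREE]
Op 4: free(b) -> (freed b); heap: [0-3 ALLOC][4-8 FREE][9-9 ALLOC][10-17 FREE]
Op 5: d = malloc(6) -> d = 10; heap: [0-3 ALLOC][4-8 FREE][9-9 ALLOC][10-15 ALLOC][16-17 FREE]

Answer: [0-3 ALLOC][4-8 FREE][9-9 ALLOC][10-15 ALLOC][16-17 FREE]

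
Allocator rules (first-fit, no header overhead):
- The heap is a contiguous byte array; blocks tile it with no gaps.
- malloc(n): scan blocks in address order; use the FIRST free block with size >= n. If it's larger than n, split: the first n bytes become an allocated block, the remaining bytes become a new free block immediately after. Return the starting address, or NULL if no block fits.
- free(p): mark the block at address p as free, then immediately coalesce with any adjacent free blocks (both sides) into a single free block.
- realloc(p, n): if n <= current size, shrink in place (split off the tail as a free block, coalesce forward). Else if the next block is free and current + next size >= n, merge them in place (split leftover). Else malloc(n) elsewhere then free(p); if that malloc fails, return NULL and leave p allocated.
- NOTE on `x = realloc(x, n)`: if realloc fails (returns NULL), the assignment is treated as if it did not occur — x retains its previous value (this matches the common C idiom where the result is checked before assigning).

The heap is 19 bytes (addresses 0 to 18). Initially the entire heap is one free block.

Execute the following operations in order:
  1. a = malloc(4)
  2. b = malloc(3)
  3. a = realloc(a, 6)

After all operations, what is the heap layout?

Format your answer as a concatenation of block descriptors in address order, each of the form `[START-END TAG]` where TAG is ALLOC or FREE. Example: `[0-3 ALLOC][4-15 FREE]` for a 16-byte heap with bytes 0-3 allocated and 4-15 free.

Op 1: a = malloc(4) -> a = 0; heap: [0-3 ALLOC][4-18 FREE]
Op 2: b = malloc(3) -> b = 4; heap: [0-3 ALLOC][4-6 ALLOC][7-18 FREE]
Op 3: a = realloc(a, 6) -> a = 7; heap: [0-3 FREE][4-6 ALLOC][7-12 ALLOC][13-18 FREE]

Answer: [0-3 FREE][4-6 ALLOC][7-12 ALLOC][13-18 FREE]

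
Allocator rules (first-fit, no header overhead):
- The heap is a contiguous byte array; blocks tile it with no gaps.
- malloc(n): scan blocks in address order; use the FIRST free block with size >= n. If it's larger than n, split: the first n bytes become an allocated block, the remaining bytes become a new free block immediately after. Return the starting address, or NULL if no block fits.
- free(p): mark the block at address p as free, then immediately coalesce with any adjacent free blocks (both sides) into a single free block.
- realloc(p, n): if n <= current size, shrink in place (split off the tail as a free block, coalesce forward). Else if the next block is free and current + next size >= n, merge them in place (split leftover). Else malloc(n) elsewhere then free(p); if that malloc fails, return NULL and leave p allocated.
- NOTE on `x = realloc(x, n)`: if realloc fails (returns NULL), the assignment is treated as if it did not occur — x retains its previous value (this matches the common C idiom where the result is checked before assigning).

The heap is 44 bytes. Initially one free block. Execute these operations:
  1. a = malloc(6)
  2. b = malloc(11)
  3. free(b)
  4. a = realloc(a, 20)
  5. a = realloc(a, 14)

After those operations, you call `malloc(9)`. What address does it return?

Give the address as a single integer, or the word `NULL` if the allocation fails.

Answer: 14

Derivation:
Op 1: a = malloc(6) -> a = 0; heap: [0-5 ALLOC][6-43 FREE]
Op 2: b = malloc(11) -> b = 6; heap: [0-5 ALLOC][6-16 ALLOC][17-43 FREE]
Op 3: free(b) -> (freed b); heap: [0-5 ALLOC][6-43 FREE]
Op 4: a = realloc(a, 20) -> a = 0; heap: [0-19 ALLOC][20-43 FREE]
Op 5: a = realloc(a, 14) -> a = 0; heap: [0-13 ALLOC][14-43 FREE]
malloc(9): first-fit scan over [0-13 ALLOC][14-43 FREE] -> 14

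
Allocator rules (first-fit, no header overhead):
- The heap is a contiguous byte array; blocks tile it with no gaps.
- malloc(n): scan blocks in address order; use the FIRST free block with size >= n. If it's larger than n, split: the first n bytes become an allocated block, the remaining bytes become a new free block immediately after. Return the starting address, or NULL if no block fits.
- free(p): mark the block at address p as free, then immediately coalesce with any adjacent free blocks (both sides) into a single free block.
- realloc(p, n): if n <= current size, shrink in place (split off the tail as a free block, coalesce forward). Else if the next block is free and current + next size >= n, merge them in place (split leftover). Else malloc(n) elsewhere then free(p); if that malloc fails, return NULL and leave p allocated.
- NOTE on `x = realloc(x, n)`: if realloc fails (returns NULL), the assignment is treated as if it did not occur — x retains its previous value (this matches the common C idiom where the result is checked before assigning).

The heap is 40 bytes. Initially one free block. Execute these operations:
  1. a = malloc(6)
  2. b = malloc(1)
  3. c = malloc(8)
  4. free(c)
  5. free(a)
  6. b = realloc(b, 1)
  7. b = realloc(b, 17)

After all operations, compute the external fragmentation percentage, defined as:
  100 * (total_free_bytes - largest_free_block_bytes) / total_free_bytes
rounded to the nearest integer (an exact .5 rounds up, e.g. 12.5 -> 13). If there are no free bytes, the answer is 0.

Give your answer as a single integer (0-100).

Answer: 26

Derivation:
Op 1: a = malloc(6) -> a = 0; heap: [0-5 ALLOC][6-39 FREE]
Op 2: b = malloc(1) -> b = 6; heap: [0-5 ALLOC][6-6 ALLOC][7-39 FREE]
Op 3: c = malloc(8) -> c = 7; heap: [0-5 ALLOC][6-6 ALLOC][7-14 ALLOC][15-39 FREE]
Op 4: free(c) -> (freed c); heap: [0-5 ALLOC][6-6 ALLOC][7-39 FREE]
Op 5: free(a) -> (freed a); heap: [0-5 FREE][6-6 ALLOC][7-39 FREE]
Op 6: b = realloc(b, 1) -> b = 6; heap: [0-5 FREE][6-6 ALLOC][7-39 FREE]
Op 7: b = realloc(b, 17) -> b = 6; heap: [0-5 FREE][6-22 ALLOC][23-39 FREE]
Free blocks: [6 17] total_free=23 largest=17 -> 100*(23-17)/23 = 600/23 ≈ 26.087 -> rounds to 26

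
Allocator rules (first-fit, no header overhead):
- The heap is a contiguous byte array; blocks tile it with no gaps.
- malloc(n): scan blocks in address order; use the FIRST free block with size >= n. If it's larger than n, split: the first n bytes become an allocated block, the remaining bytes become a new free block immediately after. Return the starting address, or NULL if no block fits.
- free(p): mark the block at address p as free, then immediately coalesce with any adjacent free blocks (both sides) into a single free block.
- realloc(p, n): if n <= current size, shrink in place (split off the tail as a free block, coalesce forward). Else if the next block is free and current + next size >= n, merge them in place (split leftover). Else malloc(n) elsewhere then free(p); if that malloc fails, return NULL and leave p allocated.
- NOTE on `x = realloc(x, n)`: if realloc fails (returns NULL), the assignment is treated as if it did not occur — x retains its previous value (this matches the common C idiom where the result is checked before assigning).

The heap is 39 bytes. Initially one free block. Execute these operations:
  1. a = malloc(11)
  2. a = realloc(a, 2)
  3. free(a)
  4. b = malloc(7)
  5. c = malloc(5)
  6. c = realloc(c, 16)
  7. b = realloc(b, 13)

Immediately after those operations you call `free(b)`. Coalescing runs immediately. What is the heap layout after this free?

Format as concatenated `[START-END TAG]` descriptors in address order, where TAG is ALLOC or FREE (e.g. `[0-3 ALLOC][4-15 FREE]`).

Answer: [0-6 FREE][7-22 ALLOC][23-38 FREE]

Derivation:
Op 1: a = malloc(11) -> a = 0; heap: [0-10 ALLOC][11-38 FREE]
Op 2: a = realloc(a, 2) -> a = 0; heap: [0-1 ALLOC][2-38 FREE]
Op 3: free(a) -> (freed a); heap: [0-38 FREE]
Op 4: b = malloc(7) -> b = 0; heap: [0-6 ALLOC][7-38 FREE]
Op 5: c = malloc(5) -> c = 7; heap: [0-6 ALLOC][7-11 ALLOC][12-38 FREE]
Op 6: c = realloc(c, 16) -> c = 7; heap: [0-6 ALLOC][7-22 ALLOC][23-38 FREE]
Op 7: b = realloc(b, 13) -> b = 23; heap: [0-6 FREE][7-22 ALLOC][23-35 ALLOC][36-38 FREE]
free(b): b = 23 -> block [23-35 ALLOC]; mark free, coalesce with adjacent free neighbors -> [0-6 FREE][7-22 ALLOC][23-38 FREE]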